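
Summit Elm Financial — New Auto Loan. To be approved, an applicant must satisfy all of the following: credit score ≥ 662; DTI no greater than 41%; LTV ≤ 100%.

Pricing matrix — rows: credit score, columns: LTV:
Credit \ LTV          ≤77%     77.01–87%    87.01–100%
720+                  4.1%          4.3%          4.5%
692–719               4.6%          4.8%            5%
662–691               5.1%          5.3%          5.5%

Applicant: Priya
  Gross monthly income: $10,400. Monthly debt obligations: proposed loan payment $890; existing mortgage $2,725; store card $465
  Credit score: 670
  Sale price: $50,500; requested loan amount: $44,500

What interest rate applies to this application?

5.5%

Credit score 670 ≥ 662; Total monthly debts = (890 + 2,725 + 465) = 4,080. DTI = 4,080/10,400 = 39.2% ≤ 41%
LTV: 44,500 ÷ 50,500 = 88.1%, within 100% cap
Credit 670 → row 662–691; LTV 88.1% → column 87.01–100%. Grid cell → 5.5%.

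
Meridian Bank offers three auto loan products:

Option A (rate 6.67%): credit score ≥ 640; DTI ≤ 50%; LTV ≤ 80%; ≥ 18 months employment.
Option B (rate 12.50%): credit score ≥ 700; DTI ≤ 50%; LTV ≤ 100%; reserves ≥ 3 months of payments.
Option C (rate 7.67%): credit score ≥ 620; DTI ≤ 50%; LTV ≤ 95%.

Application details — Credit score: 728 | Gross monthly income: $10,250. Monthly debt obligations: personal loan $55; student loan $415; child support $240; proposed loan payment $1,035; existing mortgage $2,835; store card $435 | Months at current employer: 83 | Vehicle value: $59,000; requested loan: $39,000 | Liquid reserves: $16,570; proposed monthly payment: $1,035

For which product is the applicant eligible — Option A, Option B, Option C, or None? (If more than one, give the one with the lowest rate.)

Option A

Total debts = (55 + 415 + 240 + 1,035 + 2,835 + 435) = 5,015; DTI = 5,015/10,250 = 48.9%.
LTV = 39,000/59,000 = 66.1%.
Reserves = 16,570/1,035 = 16.0 months.
Option A: score 728 ≥ 640; DTI 48.9% ≤ 50%; LTV 66.1% ≤ 80%; employment 83 ≥ 18 mo → qualifies.
Option B: score 728 ≥ 700; DTI 48.9% ≤ 50%; LTV 66.1% ≤ 100%; reserves 16.0 ≥ 3 mo → qualifies.
Option C: score 728 ≥ 620; DTI 48.9% ≤ 50%; LTV 66.1% ≤ 95% → qualifies.
Qualifying: Option A, Option B, Option C. Lowest rate is 6.67% → Option A.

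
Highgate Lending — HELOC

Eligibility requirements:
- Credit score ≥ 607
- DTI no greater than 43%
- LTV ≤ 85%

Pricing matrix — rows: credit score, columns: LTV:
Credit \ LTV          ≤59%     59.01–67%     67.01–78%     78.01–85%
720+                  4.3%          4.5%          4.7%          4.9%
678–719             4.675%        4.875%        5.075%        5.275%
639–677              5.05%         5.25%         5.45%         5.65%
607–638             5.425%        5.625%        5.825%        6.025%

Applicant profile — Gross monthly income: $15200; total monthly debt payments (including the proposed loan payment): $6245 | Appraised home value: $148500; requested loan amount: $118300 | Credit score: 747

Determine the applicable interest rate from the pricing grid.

Credit score 747 ≥ 607; DTI = 6,245/15,200 = 41.1% ≤ 43%
LTV = 118,300/148,500 = 79.7% ≤ 85%
Row: 747 falls in 720+. Column: 79.7% falls in 78.01–85%. Rate = 4.9%.

4.9%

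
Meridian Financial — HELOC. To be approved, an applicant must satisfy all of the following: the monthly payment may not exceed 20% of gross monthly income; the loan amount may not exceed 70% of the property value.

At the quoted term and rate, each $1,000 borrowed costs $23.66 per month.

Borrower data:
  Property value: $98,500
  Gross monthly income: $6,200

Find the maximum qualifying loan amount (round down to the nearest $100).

Payment cap: 20% × $6,200 = $1,240/month.
At $23.66 per $1,000, that supports 1,240/23.66 × 1,000 ≈ $52,409 → $52,400.
LTV cap: 70% × $98,500 = $68,950 → $68,900.
Binding constraint: payment-to-income.

$52,400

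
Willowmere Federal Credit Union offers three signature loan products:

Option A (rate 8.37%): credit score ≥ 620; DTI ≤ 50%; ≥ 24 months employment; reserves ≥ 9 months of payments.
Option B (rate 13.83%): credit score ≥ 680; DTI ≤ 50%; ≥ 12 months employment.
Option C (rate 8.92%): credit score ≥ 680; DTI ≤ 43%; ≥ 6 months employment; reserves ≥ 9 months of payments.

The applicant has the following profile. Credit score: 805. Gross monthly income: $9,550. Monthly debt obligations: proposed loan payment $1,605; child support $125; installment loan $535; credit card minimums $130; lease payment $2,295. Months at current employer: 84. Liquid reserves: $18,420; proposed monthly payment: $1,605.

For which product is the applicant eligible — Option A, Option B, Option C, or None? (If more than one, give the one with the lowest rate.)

Option A

Total debts = (1,605 + 125 + 535 + 130 + 2,295) = 4,690; DTI = 4,690/9,550 = 49.1%.
Reserves = 18,420/1,605 = 11.5 months.
Option A: score 805 ≥ 620; DTI 49.1% ≤ 50%; employment 84 ≥ 24 mo; reserves 11.5 ≥ 9 mo → qualifies.
Option B: score 805 ≥ 680; DTI 49.1% ≤ 50%; employment 84 ≥ 12 mo → qualifies.
Option C: score 805 ≥ 680; DTI 49.1% > 43%; employment 84 ≥ 6 mo; reserves 11.5 ≥ 9 mo → does not qualify.
Qualifying: Option A, Option B. Lowest rate is 8.37% → Option A.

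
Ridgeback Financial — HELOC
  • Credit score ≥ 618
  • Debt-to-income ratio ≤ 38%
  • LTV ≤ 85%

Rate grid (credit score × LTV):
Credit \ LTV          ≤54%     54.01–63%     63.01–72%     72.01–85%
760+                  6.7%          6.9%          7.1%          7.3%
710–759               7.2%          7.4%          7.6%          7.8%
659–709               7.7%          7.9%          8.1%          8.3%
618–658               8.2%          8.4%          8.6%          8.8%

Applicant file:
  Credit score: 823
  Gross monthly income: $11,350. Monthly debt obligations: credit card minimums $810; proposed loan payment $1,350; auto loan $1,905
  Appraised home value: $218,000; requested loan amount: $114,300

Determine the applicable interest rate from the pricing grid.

Credit score 823 ≥ 618; Total monthly debts = (810 + 1,350 + 1,905) = 4,065. DTI: 4,065 ÷ 11,350 = 35.8%, within the 38% cap
LTV = 114,300/218,000 = 52.4% ≤ 85%
Credit 823 → row 760+; LTV 52.4% → column ≤54%. Grid cell → 6.7%.

6.7%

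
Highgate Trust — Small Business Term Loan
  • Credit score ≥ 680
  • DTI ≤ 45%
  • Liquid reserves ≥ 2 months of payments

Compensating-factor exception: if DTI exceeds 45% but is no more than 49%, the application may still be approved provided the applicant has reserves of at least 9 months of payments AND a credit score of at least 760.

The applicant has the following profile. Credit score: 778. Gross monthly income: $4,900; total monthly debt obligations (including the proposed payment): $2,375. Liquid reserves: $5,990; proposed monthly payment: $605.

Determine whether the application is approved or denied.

Approved

Credit score 778 ≥ 680 (meets base)
DTI: 2,375 ÷ 4,900 = 48.5%, over the 45% base limit.
Reserves = 5,990/605 = 9.9 months ≥ 2
48.5% falls in the override range (45%–49%), so the compensating-factor test applies.
Override check — reserves: 9.9 mo (ok); score: 778 (ok).
Both compensating conditions met → exception applies.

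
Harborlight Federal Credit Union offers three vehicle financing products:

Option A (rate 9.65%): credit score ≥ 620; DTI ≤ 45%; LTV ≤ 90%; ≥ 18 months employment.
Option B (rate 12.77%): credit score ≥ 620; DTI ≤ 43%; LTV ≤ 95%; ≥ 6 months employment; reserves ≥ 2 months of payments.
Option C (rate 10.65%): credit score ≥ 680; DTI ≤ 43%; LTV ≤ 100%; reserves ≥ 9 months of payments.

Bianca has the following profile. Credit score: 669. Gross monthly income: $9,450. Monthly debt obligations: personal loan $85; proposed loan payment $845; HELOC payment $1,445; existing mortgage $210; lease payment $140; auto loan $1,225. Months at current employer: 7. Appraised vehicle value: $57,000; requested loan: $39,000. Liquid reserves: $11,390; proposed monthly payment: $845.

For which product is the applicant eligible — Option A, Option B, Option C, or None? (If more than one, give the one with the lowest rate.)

Option B

Total debts = (85 + 845 + 1,445 + 210 + 140 + 1,225) = 3,950; DTI = 3,950/9,450 = 41.8%.
LTV = 39,000/57,000 = 68.4%.
Reserves = 11,390/845 = 13.5 months.
Option A: score 669 ≥ 620; DTI 41.8% ≤ 45%; LTV 68.4% ≤ 90%; employment 7 < 18 mo → does not qualify.
Option B: score 669 ≥ 620; DTI 41.8% ≤ 43%; LTV 68.4% ≤ 95%; employment 7 ≥ 6 mo; reserves 13.5 ≥ 2 mo → qualifies.
Option C: score 669 < 680; DTI 41.8% ≤ 43%; LTV 68.4% ≤ 100%; reserves 13.5 ≥ 9 mo → does not qualify.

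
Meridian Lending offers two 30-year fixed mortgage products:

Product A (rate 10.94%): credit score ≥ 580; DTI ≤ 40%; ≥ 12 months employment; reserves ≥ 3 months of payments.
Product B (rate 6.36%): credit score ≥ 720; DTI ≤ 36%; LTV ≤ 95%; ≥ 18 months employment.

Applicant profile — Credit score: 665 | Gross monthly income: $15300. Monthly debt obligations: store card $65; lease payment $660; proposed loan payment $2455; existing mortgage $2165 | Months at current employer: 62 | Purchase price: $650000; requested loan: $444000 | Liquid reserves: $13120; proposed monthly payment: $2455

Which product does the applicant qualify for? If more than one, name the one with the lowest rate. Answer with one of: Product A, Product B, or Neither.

Total debts = (65 + 660 + 2,455 + 2,165) = 5,345; DTI = 5,345/15,300 = 34.9%.
LTV = 444,000/650,000 = 68.3%.
Reserves = 13,120/2,455 = 5.3 months.
Product A: score 665 ≥ 580; DTI 34.9% ≤ 40%; employment 62 ≥ 12 mo; reserves 5.3 ≥ 3 mo → qualifies.
Product B: score 665 < 720; DTI 34.9% ≤ 36%; LTV 68.3% ≤ 95%; employment 62 ≥ 18 mo → does not qualify.

Product A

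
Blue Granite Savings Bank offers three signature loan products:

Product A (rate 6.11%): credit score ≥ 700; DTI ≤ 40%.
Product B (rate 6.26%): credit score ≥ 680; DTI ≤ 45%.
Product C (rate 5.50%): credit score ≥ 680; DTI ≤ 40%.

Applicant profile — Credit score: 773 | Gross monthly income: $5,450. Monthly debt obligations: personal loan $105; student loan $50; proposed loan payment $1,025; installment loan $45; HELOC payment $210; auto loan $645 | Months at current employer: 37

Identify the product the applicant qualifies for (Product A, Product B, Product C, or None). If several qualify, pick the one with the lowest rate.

Product C

Total debts = (105 + 50 + 1,025 + 45 + 210 + 645) = 2,080; DTI = 2,080/5,450 = 38.2%.
Product A: score 773 ≥ 700; DTI 38.2% ≤ 40% → qualifies.
Product B: score 773 ≥ 680; DTI 38.2% ≤ 45% → qualifies.
Product C: score 773 ≥ 680; DTI 38.2% ≤ 40% → qualifies.
Qualifying: Product A, Product B, Product C. Lowest rate is 5.50% → Product C.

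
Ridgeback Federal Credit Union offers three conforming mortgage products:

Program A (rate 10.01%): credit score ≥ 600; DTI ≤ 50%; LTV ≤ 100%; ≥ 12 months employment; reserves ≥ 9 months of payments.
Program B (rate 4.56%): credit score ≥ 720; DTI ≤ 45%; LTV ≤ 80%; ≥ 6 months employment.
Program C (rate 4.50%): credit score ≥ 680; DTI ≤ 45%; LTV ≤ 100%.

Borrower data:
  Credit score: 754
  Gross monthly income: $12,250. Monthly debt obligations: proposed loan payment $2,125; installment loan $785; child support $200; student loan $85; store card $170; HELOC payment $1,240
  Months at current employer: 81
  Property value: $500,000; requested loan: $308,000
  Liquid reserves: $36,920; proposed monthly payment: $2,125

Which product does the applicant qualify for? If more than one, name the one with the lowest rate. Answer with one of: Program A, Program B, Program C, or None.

Total debts = (2,125 + 785 + 200 + 85 + 170 + 1,240) = 4,605; DTI = 4,605/12,250 = 37.6%.
LTV = 308,000/500,000 = 61.6%.
Reserves = 36,920/2,125 = 17.4 months.
Program A: score 754 ≥ 600; DTI 37.6% ≤ 50%; LTV 61.6% ≤ 100%; employment 81 ≥ 12 mo; reserves 17.4 ≥ 9 mo → qualifies.
Program B: score 754 ≥ 720; DTI 37.6% ≤ 45%; LTV 61.6% ≤ 80%; employment 81 ≥ 6 mo → qualifies.
Program C: score 754 ≥ 680; DTI 37.6% ≤ 45%; LTV 61.6% ≤ 100% → qualifies.
Qualifying: Program A, Program B, Program C. Lowest rate is 4.50% → Program C.

Program C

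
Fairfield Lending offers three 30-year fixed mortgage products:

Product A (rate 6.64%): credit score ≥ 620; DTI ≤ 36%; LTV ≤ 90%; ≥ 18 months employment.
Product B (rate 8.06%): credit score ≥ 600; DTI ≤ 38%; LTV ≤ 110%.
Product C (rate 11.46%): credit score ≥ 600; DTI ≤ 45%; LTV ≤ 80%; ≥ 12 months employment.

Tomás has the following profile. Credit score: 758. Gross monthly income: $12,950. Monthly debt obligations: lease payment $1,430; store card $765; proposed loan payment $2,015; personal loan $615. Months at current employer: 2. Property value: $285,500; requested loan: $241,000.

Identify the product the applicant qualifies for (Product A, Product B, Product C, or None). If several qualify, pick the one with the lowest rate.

Product B

Total debts = (1,430 + 765 + 2,015 + 615) = 4,825; DTI = 4,825/12,950 = 37.3%.
LTV = 241,000/285,500 = 84.4%.
Product A: score 758 ≥ 620; DTI 37.3% > 36%; LTV 84.4% ≤ 90%; employment 2 < 18 mo → does not qualify.
Product B: score 758 ≥ 600; DTI 37.3% ≤ 38%; LTV 84.4% ≤ 110% → qualifies.
Product C: score 758 ≥ 600; DTI 37.3% ≤ 45%; LTV 84.4% > 80%; employment 2 < 12 mo → does not qualify.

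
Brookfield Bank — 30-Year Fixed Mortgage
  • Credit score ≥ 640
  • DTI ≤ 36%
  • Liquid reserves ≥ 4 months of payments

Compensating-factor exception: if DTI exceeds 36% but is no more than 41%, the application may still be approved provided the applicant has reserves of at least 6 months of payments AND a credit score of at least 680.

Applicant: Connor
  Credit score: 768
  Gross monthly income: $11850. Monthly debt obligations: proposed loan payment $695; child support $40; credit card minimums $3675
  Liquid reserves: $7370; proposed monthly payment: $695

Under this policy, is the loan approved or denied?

Credit score 768 ≥ 640 (meets base)
Total debts = (695 + 40 + 3,675) = 4,410. DTI: 4,410 ÷ 11,850 = 37.2%, over the 36% base limit.
Reserves: 7,370 ÷ 695 = 10.6 months (meets 4-month minimum)
DTI 37.2% is within the 36%–41% exception band; checking compensating factors.
Override check — reserves: 10.6 mo (ok); score: 768 (ok).
Both compensating conditions met → exception applies.

Approved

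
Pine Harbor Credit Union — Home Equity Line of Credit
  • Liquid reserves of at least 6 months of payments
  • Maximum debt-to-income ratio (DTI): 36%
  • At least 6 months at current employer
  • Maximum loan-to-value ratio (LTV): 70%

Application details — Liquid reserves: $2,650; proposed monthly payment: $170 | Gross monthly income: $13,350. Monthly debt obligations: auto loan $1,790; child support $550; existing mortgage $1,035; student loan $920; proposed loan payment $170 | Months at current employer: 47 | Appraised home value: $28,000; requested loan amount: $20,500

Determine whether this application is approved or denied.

Denied

Reserves: 2,650 ÷ 170 = 15.6 months (meets 6-month minimum)
Total monthly debts = (1,790 + 550 + 1,035 + 920 + 170) = 4,465. Debt-to-income = 4,465/13,350 = 33.4% — meets 36% limit
Employment 47 ≥ 6 months
LTV: 20,500 ÷ 28,000 = 73.2%, exceeds 70% cap
Fails on LTV.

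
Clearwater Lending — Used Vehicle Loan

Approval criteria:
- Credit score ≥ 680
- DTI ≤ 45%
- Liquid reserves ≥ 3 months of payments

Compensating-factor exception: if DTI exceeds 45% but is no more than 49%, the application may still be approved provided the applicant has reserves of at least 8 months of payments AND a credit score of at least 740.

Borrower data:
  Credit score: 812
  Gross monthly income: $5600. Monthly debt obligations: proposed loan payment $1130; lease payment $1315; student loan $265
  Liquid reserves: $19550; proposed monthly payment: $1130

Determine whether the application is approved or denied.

Credit score 812 ≥ 680 (meets base)
Total debts = (1,130 + 1,315 + 265) = 2,710. DTI = 2,710/5,600 = 48.4% > 45% — standard DTI limit exceeded.
Reserves: 19,550 ÷ 1,130 = 17.3 months (meets 3-month minimum)
48.4% falls in the override range (45%–49%), so the compensating-factor test applies.
Override check — reserves: 17.3 mo (ok); score: 812 (ok).
Both override conditions satisfied; DTI exception granted.

Approved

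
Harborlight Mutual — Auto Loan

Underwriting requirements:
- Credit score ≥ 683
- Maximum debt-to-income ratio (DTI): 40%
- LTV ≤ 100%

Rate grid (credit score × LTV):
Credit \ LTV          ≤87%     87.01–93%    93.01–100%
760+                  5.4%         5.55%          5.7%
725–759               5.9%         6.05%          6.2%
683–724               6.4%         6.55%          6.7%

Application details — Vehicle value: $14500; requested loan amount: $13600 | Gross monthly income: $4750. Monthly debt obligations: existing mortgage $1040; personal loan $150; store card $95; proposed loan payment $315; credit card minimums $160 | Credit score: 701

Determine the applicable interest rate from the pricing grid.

6.7%

Credit score 701 ≥ 683; Total monthly debts = (1,040 + 150 + 95 + 315 + 160) = 1,760. DTI = 1,760/4,750 = 37.1% ≤ 40%
Loan-to-value = 13,600/14,500 = 93.8% — pass (100% max)
Credit 701 → row 683–724; LTV 93.8% → column 93.01–100%. Grid cell → 6.7%.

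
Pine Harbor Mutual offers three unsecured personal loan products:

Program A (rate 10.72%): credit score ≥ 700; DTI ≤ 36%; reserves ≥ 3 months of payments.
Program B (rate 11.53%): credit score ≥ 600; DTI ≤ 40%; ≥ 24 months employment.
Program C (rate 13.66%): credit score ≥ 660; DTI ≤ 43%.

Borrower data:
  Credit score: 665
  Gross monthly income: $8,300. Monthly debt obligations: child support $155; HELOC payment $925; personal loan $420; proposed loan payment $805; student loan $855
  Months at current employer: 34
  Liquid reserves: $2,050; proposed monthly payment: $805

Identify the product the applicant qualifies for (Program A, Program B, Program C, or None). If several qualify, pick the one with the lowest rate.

Total debts = (155 + 925 + 420 + 805 + 855) = 3,160; DTI = 3,160/8,300 = 38.1%.
Reserves = 2,050/805 = 2.5 months.
Program A: score 665 < 700; DTI 38.1% > 36%; reserves 2.5 < 3 mo → does not qualify.
Program B: score 665 ≥ 600; DTI 38.1% ≤ 40%; employment 34 ≥ 24 mo → qualifies.
Program C: score 665 ≥ 660; DTI 38.1% ≤ 43% → qualifies.
Qualifying: Program B, Program C. Lowest rate is 11.53% → Program B.

Program B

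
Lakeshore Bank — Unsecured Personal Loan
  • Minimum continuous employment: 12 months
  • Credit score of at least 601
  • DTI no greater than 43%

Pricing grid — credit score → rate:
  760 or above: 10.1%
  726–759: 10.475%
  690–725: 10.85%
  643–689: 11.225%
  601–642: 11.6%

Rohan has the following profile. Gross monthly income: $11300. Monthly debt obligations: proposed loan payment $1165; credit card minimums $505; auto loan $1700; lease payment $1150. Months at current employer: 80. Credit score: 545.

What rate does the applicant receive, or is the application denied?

Denied

Credit score 545 < 601 (below minimum)
Total monthly debts = (1,165 + 505 + 1,700 + 1,150) = 4,520. DTI: 4,520 ÷ 11,300 = 40%, within the 43% cap
Employment 80 ≥ 12 months
Not all requirements met → denied.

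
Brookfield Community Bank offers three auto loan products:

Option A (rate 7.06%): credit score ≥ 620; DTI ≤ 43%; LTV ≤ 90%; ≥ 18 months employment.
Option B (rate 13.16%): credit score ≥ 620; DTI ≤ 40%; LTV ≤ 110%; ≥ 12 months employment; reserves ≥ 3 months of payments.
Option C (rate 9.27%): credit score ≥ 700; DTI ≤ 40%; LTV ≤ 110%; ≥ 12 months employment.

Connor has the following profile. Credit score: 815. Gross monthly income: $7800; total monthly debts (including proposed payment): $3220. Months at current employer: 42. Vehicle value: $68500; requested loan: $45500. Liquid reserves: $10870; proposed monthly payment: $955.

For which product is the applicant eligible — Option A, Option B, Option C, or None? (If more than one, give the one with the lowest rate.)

Option A

DTI = 3,220/7,800 = 41.3%.
LTV = 45,500/68,500 = 66.4%.
Reserves = 10,870/955 = 11.4 months.
Option A: score 815 ≥ 620; DTI 41.3% ≤ 43%; LTV 66.4% ≤ 90%; employment 42 ≥ 18 mo → qualifies.
Option B: score 815 ≥ 620; DTI 41.3% > 40%; LTV 66.4% ≤ 110%; employment 42 ≥ 12 mo; reserves 11.4 ≥ 3 mo → does not qualify.
Option C: score 815 ≥ 700; DTI 41.3% > 40%; LTV 66.4% ≤ 110%; employment 42 ≥ 12 mo → does not qualify.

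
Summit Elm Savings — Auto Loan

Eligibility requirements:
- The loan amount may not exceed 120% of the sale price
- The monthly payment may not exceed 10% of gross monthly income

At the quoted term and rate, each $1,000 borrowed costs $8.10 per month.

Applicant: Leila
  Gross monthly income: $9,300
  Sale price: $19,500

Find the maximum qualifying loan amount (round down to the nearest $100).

Payment cap: 10% × $9,300 = $930/month.
At $8.10 per $1,000, that supports 930/8.10 × 1,000 ≈ $114,814 → $114,800.
LTV cap: 120% × $19,500 = $23,400 → $23,400.
Binding constraint: loan-to-value.

$23,400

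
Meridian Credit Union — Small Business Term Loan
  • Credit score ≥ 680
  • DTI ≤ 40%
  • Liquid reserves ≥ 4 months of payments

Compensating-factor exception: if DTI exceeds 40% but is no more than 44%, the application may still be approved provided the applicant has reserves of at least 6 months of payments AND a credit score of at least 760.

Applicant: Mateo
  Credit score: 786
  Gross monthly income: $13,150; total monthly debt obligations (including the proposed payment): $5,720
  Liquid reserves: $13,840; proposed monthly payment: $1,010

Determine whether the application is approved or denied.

Credit score 786 ≥ 680 (meets base)
DTI: 5,720 ÷ 13,150 = 43.5%, over the 40% base limit.
Reserves = 13,840/1,010 = 13.7 months ≥ 4
DTI 43.5% is within the 40%–44% exception band; checking compensating factors.
Override check — reserves: 13.7 mo (ok); score: 786 (ok).
Both compensating conditions met → exception applies.

Approved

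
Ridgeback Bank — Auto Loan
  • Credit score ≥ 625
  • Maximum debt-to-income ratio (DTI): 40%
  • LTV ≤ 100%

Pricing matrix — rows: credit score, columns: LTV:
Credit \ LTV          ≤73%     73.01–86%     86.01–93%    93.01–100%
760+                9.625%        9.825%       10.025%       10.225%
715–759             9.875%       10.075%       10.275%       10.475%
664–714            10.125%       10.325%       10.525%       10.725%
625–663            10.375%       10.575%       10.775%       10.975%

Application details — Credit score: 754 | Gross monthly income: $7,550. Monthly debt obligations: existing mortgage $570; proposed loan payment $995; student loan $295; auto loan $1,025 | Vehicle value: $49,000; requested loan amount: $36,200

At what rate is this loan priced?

10.075%

Credit score 754 ≥ 625; Total monthly debts = (570 + 995 + 295 + 1,025) = 2,885. Debt-to-income = 2,885/7,550 = 38.2% — meets 40% limit
LTV: 36,200 ÷ 49,000 = 73.9%, within 100% cap
Credit 754 → row 715–759; LTV 73.9% → column 73.01–86%. Grid cell → 10.075%.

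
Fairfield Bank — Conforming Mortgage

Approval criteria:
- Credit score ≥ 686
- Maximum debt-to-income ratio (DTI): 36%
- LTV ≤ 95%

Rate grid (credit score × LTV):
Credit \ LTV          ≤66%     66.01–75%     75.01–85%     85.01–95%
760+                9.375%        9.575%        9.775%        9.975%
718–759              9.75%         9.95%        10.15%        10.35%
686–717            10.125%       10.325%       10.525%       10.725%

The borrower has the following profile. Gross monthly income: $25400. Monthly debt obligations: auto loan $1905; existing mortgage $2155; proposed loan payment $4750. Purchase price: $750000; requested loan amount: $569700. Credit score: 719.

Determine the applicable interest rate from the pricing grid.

10.15%

Credit score 719 ≥ 686; Total monthly debts = (1,905 + 2,155 + 4,750) = 8,810. DTI: 8,810 ÷ 25,400 = 34.7%, within the 36% cap
LTV = 569,700/750,000 = 76% ≤ 95%
Score 719 is in the 718–759 band; LTV 76% is in the 75.01–85% band → 10.15%.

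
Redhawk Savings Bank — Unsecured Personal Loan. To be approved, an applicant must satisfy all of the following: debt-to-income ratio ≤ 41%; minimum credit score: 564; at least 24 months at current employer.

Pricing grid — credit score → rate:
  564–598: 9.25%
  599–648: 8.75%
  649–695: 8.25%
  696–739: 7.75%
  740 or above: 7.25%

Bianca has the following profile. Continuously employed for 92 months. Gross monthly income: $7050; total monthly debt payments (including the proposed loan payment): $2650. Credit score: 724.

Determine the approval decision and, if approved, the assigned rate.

Approved at 7.75%

Credit score 724 ≥ 564 (meets minimum)
Employment 92 ≥ 24 months
DTI = 2,650/7,050 = 37.6% ≤ 41%
All requirements met. Score 724 falls in the 696–739 tier → 7.75%.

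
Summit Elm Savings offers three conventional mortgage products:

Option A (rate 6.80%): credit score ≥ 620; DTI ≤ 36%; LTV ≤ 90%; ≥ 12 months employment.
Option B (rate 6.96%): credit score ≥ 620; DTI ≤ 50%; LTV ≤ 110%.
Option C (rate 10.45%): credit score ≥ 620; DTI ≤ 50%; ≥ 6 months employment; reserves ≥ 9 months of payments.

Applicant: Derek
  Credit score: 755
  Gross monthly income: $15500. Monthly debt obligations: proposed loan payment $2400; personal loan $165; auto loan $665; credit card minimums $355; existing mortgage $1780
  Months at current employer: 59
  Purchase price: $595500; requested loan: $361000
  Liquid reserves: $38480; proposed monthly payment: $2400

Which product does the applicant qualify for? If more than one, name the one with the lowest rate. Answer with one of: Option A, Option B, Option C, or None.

Option A

Total debts = (2,400 + 165 + 665 + 355 + 1,780) = 5,365; DTI = 5,365/15,500 = 34.6%.
LTV = 361,000/595,500 = 60.6%.
Reserves = 38,480/2,400 = 16.0 months.
Option A: score 755 ≥ 620; DTI 34.6% ≤ 36%; LTV 60.6% ≤ 90%; employment 59 ≥ 12 mo → qualifies.
Option B: score 755 ≥ 620; DTI 34.6% ≤ 50%; LTV 60.6% ≤ 110% → qualifies.
Option C: score 755 ≥ 620; DTI 34.6% ≤ 50%; employment 59 ≥ 6 mo; reserves 16.0 ≥ 9 mo → qualifies.
Qualifying: Option A, Option B, Option C. Lowest rate is 6.80% → Option A.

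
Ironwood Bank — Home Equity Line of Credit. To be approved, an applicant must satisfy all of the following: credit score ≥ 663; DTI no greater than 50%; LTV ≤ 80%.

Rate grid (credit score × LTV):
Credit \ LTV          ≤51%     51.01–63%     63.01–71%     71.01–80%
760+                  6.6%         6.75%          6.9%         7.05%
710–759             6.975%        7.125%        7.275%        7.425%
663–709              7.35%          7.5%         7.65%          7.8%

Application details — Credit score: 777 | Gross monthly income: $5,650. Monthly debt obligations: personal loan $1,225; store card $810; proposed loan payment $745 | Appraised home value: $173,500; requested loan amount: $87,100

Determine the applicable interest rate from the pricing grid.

Credit score 777 ≥ 663; Total monthly debts = (1,225 + 810 + 745) = 2,780. DTI: 2,780 ÷ 5,650 = 49.2%, within the 50% cap
LTV = 87,100/173,500 = 50.2% ≤ 80%
Credit 777 → row 760+; LTV 50.2% → column ≤51%. Grid cell → 6.6%.

6.6%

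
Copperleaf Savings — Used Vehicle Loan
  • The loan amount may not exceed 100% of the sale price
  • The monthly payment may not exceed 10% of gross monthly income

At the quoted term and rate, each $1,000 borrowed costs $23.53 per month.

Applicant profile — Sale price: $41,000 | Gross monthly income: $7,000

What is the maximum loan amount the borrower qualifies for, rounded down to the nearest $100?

Payment cap: 10% × $7,000 = $700/month.
At $23.53 per $1,000, that supports 700/23.53 × 1,000 ≈ $29,749 → $29,700.
LTV cap: 100% × $41,000 = $41,000 → $41,000.
Binding constraint: payment-to-income.

$29,700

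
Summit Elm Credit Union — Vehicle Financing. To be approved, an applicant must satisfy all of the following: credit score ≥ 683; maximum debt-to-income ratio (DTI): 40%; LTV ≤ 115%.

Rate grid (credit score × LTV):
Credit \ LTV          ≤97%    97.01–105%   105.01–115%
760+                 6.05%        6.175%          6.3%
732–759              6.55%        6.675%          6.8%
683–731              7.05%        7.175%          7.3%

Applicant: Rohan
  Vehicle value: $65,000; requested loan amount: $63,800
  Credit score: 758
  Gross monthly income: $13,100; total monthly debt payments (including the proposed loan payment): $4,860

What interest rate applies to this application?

Credit score 758 ≥ 683; DTI: 4,860 ÷ 13,100 = 37.1%, within the 40% cap
LTV = 63,800/65,000 = 98.2% ≤ 115%
Row: 758 falls in 732–759. Column: 98.2% falls in 97.01–105%. Rate = 6.675%.

6.675%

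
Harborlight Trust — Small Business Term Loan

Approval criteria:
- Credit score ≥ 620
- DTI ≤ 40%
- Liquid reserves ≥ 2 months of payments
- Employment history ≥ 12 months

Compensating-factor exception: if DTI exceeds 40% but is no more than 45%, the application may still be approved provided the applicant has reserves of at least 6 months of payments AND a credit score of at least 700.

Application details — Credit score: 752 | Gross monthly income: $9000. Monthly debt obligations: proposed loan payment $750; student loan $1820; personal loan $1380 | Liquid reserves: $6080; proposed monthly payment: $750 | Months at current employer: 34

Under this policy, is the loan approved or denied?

Credit score 752 ≥ 620 (meets base)
Total debts = (750 + 1,820 + 1,380) = 3,950. DTI = 3,950/9,000 = 43.9% > 40% — standard DTI limit exceeded.
Liquid reserves cover 6,080/750 = 8.1 months — ≥ 2 required
Employment 34 ≥ 12 months
43.9% falls in the override range (40%–45%), so the compensating-factor test applies.
Override check — reserves: 8.1 mo (ok); score: 752 (ok).
Both override conditions satisfied; DTI exception granted.

Approved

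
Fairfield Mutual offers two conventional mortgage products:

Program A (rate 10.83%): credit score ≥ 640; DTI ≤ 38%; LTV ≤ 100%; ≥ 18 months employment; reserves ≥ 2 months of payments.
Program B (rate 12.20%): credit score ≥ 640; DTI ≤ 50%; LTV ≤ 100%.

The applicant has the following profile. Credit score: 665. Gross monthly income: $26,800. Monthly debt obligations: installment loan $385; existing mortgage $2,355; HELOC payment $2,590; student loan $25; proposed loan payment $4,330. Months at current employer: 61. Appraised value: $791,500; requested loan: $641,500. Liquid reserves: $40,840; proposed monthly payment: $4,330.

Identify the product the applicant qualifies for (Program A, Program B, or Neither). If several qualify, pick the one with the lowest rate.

Total debts = (385 + 2,355 + 2,590 + 25 + 4,330) = 9,685; DTI = 9,685/26,800 = 36.1%.
LTV = 641,500/791,500 = 81%.
Reserves = 40,840/4,330 = 9.4 months.
Program A: score 665 ≥ 640; DTI 36.1% ≤ 38%; LTV 81% ≤ 100%; employment 61 ≥ 18 mo; reserves 9.4 ≥ 2 mo → qualifies.
Program B: score 665 ≥ 640; DTI 36.1% ≤ 50%; LTV 81% ≤ 100% → qualifies.
Qualifying: Program A, Program B. Lowest rate is 10.83% → Program A.

Program A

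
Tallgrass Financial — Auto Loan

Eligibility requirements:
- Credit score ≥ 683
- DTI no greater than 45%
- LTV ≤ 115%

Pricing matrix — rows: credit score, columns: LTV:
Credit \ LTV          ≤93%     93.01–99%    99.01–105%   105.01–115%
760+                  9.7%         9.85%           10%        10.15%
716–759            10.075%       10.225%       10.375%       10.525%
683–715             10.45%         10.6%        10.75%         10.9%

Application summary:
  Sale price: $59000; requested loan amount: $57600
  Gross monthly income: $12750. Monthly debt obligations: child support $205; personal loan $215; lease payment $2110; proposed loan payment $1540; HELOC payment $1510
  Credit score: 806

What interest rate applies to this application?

Credit score 806 ≥ 683; Total monthly debts = (205 + 215 + 2,110 + 1,540 + 1,510) = 5,580. DTI = 5,580/12,750 = 43.8% ≤ 45%
Loan-to-value = 57,600/59,000 = 97.6% — pass (115% max)
Credit 806 → row 760+; LTV 97.6% → column 93.01–99%. Grid cell → 9.85%.

9.85%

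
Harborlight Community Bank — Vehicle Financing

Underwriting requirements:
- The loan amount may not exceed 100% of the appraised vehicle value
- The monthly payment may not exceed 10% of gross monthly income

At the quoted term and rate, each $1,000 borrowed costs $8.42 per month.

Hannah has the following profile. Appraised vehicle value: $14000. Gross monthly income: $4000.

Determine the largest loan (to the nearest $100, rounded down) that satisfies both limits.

$14,000

Payment cap: 10% × $4,000 = $400/month.
At $8.42 per $1,000, that supports 400/8.42 × 1,000 ≈ $47,505 → $47,500.
LTV cap: 100% × $14,000 = $14,000 → $14,000.
Binding constraint: loan-to-value.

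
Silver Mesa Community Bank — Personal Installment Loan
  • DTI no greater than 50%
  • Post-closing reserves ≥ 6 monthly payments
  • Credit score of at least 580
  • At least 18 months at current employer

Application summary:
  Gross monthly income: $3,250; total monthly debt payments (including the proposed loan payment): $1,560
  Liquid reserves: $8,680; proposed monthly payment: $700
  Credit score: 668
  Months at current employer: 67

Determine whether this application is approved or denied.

Approved

DTI: 1,560 ÷ 3,250 = 48%, within the 50% cap
Reserves = 8,680/700 = 12.4 months ≥ 6
Credit score 668 ≥ 580 (meets)
Employment 67 ≥ 18 months
All criteria satisfied.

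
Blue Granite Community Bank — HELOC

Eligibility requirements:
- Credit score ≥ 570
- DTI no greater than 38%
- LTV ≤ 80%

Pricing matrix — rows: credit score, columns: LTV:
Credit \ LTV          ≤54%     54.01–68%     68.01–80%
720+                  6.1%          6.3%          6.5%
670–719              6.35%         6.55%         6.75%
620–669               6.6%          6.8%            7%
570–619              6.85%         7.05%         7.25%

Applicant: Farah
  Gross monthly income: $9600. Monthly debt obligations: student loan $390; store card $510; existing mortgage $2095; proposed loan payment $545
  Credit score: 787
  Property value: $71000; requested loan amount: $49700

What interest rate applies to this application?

6.5%

Credit score 787 ≥ 570; Total monthly debts = (390 + 510 + 2,095 + 545) = 3,540. Debt-to-income = 3,540/9,600 = 36.9% — meets 38% limit
LTV: 49,700 ÷ 71,000 = 70%, within 80% cap
Credit 787 → row 720+; LTV 70% → column 68.01–80%. Grid cell → 6.5%.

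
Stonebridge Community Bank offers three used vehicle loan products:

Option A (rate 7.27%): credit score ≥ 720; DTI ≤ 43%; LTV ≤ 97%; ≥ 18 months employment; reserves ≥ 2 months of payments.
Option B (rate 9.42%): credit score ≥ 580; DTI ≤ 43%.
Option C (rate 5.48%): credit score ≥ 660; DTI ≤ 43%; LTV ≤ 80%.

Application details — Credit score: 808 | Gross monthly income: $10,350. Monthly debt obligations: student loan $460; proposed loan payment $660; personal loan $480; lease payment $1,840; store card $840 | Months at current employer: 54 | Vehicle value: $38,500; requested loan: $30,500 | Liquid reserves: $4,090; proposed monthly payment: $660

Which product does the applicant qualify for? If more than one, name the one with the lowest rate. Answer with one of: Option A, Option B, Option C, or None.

Option C

Total debts = (460 + 660 + 480 + 1,840 + 840) = 4,280; DTI = 4,280/10,350 = 41.4%.
LTV = 30,500/38,500 = 79.2%.
Reserves = 4,090/660 = 6.2 months.
Option A: score 808 ≥ 720; DTI 41.4% ≤ 43%; LTV 79.2% ≤ 97%; employment 54 ≥ 18 mo; reserves 6.2 ≥ 2 mo → qualifies.
Option B: score 808 ≥ 580; DTI 41.4% ≤ 43% → qualifies.
Option C: score 808 ≥ 660; DTI 41.4% ≤ 43%; LTV 79.2% ≤ 80% → qualifies.
Qualifying: Option A, Option B, Option C. Lowest rate is 5.48% → Option C.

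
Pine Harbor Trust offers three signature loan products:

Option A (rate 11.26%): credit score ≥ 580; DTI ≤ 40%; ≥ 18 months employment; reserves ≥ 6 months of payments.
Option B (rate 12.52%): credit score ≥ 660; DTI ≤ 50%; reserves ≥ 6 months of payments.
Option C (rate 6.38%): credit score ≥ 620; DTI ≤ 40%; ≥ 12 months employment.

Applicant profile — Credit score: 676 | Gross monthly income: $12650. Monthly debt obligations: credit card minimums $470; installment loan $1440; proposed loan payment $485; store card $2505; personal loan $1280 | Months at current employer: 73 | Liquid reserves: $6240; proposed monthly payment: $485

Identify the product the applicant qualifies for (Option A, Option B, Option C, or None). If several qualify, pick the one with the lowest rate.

Option B

Total debts = (470 + 1,440 + 485 + 2,505 + 1,280) = 6,180; DTI = 6,180/12,650 = 48.9%.
Reserves = 6,240/485 = 12.9 months.
Option A: score 676 ≥ 580; DTI 48.9% > 40%; employment 73 ≥ 18 mo; reserves 12.9 ≥ 6 mo → does not qualify.
Option B: score 676 ≥ 660; DTI 48.9% ≤ 50%; reserves 12.9 ≥ 6 mo → qualifies.
Option C: score 676 ≥ 620; DTI 48.9% > 40%; employment 73 ≥ 12 mo → does not qualify.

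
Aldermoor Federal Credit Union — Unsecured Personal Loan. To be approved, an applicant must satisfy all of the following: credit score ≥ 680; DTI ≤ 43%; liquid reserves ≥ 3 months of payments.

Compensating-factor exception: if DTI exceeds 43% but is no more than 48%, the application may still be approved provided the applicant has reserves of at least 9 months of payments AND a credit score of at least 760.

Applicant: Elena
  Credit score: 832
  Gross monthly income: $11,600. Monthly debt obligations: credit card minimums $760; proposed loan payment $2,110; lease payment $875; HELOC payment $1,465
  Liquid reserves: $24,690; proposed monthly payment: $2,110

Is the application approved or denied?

Approved

Credit score 832 ≥ 680 (meets base)
Total debts = (760 + 2,110 + 875 + 1,465) = 5,210. DTI = 5,210/11,600 = 44.9% > 43% — standard DTI limit exceeded.
Reserves: 24,690 ÷ 2,110 = 11.7 months (meets 3-month minimum)
DTI 44.9% is within the 43%–48% exception band; checking compensating factors.
Override check — reserves: 11.7 mo (ok); score: 832 (ok).
Both override conditions satisfied; DTI exception granted.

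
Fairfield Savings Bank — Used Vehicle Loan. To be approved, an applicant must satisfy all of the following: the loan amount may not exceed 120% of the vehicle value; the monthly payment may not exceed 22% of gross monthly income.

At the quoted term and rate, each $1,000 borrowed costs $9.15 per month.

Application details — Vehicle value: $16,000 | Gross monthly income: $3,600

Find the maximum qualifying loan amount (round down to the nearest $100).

$19,200

Payment cap: 22% × $3,600 = $792/month.
At $9.15 per $1,000, that supports 792/9.15 × 1,000 ≈ $86,557 → $86,500.
LTV cap: 120% × $16,000 = $19,200 → $19,200.
Binding constraint: loan-to-value.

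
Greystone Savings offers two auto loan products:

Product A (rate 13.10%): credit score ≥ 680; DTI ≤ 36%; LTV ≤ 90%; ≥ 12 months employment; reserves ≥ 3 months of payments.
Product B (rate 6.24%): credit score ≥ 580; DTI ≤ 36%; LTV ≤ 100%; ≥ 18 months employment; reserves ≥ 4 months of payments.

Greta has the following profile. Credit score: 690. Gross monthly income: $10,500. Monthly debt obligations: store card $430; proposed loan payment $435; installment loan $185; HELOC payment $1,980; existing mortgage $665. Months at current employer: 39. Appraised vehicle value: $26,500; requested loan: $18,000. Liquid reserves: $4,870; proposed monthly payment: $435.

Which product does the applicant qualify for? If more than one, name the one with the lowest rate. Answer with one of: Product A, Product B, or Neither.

Total debts = (430 + 435 + 185 + 1,980 + 665) = 3,695; DTI = 3,695/10,500 = 35.2%.
LTV = 18,000/26,500 = 67.9%.
Reserves = 4,870/435 = 11.2 months.
Product A: score 690 ≥ 680; DTI 35.2% ≤ 36%; LTV 67.9% ≤ 90%; employment 39 ≥ 12 mo; reserves 11.2 ≥ 3 mo → qualifies.
Product B: score 690 ≥ 580; DTI 35.2% ≤ 36%; LTV 67.9% ≤ 100%; employment 39 ≥ 18 mo; reserves 11.2 ≥ 4 mo → qualifies.
Qualifying: Product A, Product B. Lowest rate is 6.24% → Product B.

Product B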